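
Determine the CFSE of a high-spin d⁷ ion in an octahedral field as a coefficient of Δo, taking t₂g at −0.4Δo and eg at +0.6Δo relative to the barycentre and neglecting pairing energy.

Configuration: t₂g⁵ eg².
CFSE = 5(-0.4Δo) + 2(0.6Δo) = -2.0Δo + 1.2Δo = -0.8Δo.

-0.8 Δo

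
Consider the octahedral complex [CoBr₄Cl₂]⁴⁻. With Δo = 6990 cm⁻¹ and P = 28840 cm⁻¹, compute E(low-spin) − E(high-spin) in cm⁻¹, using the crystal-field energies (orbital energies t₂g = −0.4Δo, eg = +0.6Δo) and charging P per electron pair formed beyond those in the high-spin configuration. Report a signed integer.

Ligand charges: 4×(-1) from Br⁻ and 2×(-1) from Cl⁻ sum to -6; with overall charge -4, Co is +2.
Group 9 minus oxidation state +2 gives a d⁷ configuration for Co²⁺.
High-spin: t₂g⁵ eg², CFSE = -0.8Δo = -5592 cm⁻¹.
For low-spin the configuration is t₂g⁶ eg¹: orbital energy -1.8 × 6990 = -12582 cm⁻¹, and 1 additional pair relative to high-spin adds 28840 cm⁻¹, giving 16258 cm⁻¹.
The difference is 16258 − (-5592) = 21850 cm⁻¹, so high-spin lies lower.

21850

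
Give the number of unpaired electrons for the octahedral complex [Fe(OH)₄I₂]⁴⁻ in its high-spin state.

4

Ligand charges: 4×(-1) from OH⁻ and 2×(-1) from I⁻ sum to -6; with overall charge -4, Fe is +2.
Fe²⁺: group 8, so d-count = 8 − 2 = 6.
Configuration: t2g^4 e_g^2, giving 4 unpaired electrons.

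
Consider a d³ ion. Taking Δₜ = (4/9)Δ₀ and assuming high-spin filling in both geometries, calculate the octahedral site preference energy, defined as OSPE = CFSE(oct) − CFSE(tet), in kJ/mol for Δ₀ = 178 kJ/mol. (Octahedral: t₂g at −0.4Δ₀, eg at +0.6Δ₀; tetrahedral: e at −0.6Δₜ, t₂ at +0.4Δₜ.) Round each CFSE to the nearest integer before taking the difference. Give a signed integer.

In an octahedral site d³ (HS) is t₂g³ eg⁰, giving CFSE(oct) = -1.2Δ₀ = -214 kJ/mol.
Tetrahedral: e² t₂¹, CFSE = 2(−0.6) + 1(+0.4) = -0.8Δₜ = -0.8 × (4/9) × 178 = -63 kJ/mol.
OSPE = -214 − (-63) = -151 kJ/mol.

-151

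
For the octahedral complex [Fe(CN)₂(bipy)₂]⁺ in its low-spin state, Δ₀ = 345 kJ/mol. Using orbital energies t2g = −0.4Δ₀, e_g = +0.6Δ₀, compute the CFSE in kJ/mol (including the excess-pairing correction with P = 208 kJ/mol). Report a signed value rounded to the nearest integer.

-274

Ligand charges: 2×(-1) from CN⁻ and 2×(+0) from bipy sum to -2; with overall charge +1, Fe is +3.
Fe³⁺: group 8, so d-count = 8 − 3 = 5.
Configuration: t2g^5 e_g^0.
Orbital CFSE = 5(-0.4) + 0(0.6) = -2.0Δ₀ = -2.0 × 345 = -690 kJ/mol.
Relative to high-spin t2g^3 e_g^2 (0 paired), the low-spin configuration has 2 additional pairs, contributing +2 × 208 = +416 kJ/mol.
Net CFSE = -690 + 416 = -274 kJ/mol.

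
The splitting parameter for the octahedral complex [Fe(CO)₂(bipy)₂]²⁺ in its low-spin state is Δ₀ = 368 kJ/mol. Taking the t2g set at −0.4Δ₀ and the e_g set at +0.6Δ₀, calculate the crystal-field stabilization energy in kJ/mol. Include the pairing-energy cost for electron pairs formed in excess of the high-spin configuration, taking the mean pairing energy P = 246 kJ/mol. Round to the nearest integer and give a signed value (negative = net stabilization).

-391

Ligand charges: 2×(+0) from CO and 2×(+0) from bipy sum to +0; with overall charge +2, Fe is +2.
Fe is in group 8, so Fe²⁺ is d⁶ (8 − 2 = 6).
Configuration: t2g^6 e_g^0.
CFSE(orbital) = 6×(-0.4Δ₀) + 0×(0.6Δ₀) = -2.4Δ₀; with Δ₀ = 368 kJ/mol that is -883 kJ/mol.
Relative to high-spin t2g^4 e_g^2 (1 paired), the low-spin configuration has 2 additional pairs, contributing +2 × 246 = +492 kJ/mol.
Combining: -883 + 492 = -391 kJ/mol.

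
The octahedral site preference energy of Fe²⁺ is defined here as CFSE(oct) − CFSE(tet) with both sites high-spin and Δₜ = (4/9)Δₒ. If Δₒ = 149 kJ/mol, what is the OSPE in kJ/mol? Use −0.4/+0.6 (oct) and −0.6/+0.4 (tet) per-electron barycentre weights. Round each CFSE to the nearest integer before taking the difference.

Fe²⁺: group 8, so d-count = 8 − 2 = 6.
Octahedral (high-spin): t2g^4 e_g^2, CFSE = 4(−0.4) + 2(+0.6) = -0.4Δₒ = -0.4 × 149 = -60 kJ/mol.
Tetrahedral e^3 t2^3 gives -0.6Δₜ = -0.6 × (4/9) × 149 = -40 kJ/mol.
OSPE = CFSE(oct) − CFSE(tet) = -60 − (-40) = -20 kJ/mol.

-20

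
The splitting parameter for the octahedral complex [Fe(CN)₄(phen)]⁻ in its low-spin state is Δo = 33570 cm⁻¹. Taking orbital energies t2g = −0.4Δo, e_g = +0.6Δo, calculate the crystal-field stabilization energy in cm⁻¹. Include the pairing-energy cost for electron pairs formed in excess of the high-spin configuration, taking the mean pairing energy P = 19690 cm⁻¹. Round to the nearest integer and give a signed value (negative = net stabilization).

Ligand charges: 4×(-1) from CN⁻ and 1×(+0) from phen sum to -4; with overall charge -1, Fe is +3.
Group 8 minus oxidation state +3 gives a d⁵ configuration for Fe³⁺.
Configuration: t2g^5 e_g^0.
CFSE(orbital) = 5×(-0.4Δo) + 0×(0.6Δo) = -2.0Δo; with Δo = 33570 cm⁻¹ that is -67140 cm⁻¹.
Relative to high-spin t2g^3 e_g^2 (0 paired), the low-spin configuration has 2 additional pairs, contributing +2 × 19690 = +39380 cm⁻¹.
Overall CFSE = -67140 + 39380 = -27760 cm⁻¹.

-27760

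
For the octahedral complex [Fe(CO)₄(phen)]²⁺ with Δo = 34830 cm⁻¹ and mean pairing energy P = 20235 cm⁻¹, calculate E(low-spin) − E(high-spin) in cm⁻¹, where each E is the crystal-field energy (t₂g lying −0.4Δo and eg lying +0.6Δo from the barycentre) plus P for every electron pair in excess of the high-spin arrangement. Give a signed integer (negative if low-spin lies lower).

-29190

Ligand charges: 4×(+0) from CO and 1×(+0) from phen sum to +0; with overall charge +2, Fe is +2.
Group 8 minus oxidation state +2 gives a d⁶ configuration for Fe²⁺.
High-spin: t₂g⁴ eg², CFSE = -0.4Δo = -13932 cm⁻¹.
Low-spin: t₂g⁶ eg⁰, orbital CFSE = -2.4Δo = -83592 cm⁻¹; plus 2 excess pairs × P = +40470 cm⁻¹; total -43122 cm⁻¹.
Thus E(LS) − E(HS) = -29190 cm⁻¹.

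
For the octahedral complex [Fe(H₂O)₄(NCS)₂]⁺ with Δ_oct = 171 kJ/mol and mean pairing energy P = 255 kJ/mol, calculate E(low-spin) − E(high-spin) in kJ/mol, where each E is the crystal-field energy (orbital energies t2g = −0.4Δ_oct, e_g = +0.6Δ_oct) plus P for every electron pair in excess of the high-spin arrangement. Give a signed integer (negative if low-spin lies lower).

168

Ligand charges: 4×(+0) from H₂O and 2×(-1) from NCS⁻ sum to -2; with overall charge +1, Fe is +3.
Fe³⁺: group 8, so d-count = 8 − 3 = 5.
High-spin: t2g^3 e_g^2, CFSE = 0.0Δ_oct = 0 kJ/mol.
Low-spin: t2g^5 e_g^0, orbital CFSE = -2.0Δ_oct = -342 kJ/mol; plus 2 excess pairs × P = +510 kJ/mol; total 168 kJ/mol.
E(LS) − E(HS) = 168 − (0) = 168 kJ/mol.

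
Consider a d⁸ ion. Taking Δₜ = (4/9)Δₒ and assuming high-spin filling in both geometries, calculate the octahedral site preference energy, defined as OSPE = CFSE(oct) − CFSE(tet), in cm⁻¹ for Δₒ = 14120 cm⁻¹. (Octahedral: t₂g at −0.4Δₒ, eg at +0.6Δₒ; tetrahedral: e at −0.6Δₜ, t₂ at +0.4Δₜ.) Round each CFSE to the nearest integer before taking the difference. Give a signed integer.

-11924

Octahedral (high-spin): t2g^6 e_g^2, CFSE = 6(−0.4) + 2(+0.6) = -1.2Δₒ = -1.2 × 14120 = -16944 cm⁻¹.
Tetrahedral e^4 t2^4 gives -0.8Δₜ = -0.8 × (4/9) × 14120 = -5020 cm⁻¹.
OSPE = CFSE(oct) − CFSE(tet) = -16944 − (-5020) = -11924 cm⁻¹.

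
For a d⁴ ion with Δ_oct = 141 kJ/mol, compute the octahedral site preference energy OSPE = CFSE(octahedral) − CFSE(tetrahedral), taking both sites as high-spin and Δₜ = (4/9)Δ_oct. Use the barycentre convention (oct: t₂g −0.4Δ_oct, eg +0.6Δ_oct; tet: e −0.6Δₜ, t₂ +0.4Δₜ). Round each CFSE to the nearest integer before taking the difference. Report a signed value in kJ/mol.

-60

In an octahedral site d⁴ (HS) is t₂g³ eg¹, giving CFSE(oct) = -0.6Δ_oct = -85 kJ/mol.
In a tetrahedral site the filling is e² t₂²: CFSE(tet) = -0.4Δₜ = -0.4 × (4/9)(141) = -25 kJ/mol.
OSPE = CFSE(oct) − CFSE(tet) = -85 − (-25) = -60 kJ/mol.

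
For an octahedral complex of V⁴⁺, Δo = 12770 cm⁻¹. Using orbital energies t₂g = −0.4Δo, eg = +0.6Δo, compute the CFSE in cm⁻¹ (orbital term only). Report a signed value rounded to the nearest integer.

-5108

V is in group 5, so V⁴⁺ is d¹ (5 − 4 = 1).
Configuration: t₂g¹ eg⁰.
CFSE(orbital) = 1×(-0.4Δo) + 0×(0.6Δo) = -0.4Δo; with Δo = 12770 cm⁻¹ that is -5108 cm⁻¹.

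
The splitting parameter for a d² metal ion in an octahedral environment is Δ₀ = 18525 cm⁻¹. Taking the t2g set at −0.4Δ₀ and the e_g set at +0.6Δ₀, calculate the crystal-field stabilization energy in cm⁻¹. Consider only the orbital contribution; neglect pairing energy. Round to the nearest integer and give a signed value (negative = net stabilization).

Configuration: t2g^2 e_g^0.
Orbital CFSE = 2(-0.4) + 0(0.6) = -0.8Δ₀ = -0.8 × 18525 = -14820 cm⁻¹.

-14820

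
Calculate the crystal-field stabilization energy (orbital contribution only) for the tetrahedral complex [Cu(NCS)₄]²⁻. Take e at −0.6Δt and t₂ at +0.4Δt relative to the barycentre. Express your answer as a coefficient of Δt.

Each NCS⁻ contributes -1; 4 × (-1) = -4. With overall charge -2, Cu is in the +2 oxidation state.
Cu is in group 11, so Cu²⁺ is d⁹ (11 − 2 = 9).
Tetrahedral splitting is small, so the complex is high-spin.
Configuration: e⁴ t₂⁵.
CFSE = 4(-0.6Δt) + 5(0.4Δt) = -2.4Δt + 2.0Δt = -0.4Δt.

-0.4 Δt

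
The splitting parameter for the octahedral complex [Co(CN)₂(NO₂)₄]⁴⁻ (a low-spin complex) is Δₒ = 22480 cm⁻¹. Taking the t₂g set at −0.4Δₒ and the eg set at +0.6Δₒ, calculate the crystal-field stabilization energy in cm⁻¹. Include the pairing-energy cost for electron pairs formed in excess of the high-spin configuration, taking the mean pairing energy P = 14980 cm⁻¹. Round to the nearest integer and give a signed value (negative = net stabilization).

Ligand charges: 2×(-1) from CN⁻ and 4×(-1) from NO₂⁻ sum to -6; with overall charge -4, Co is +2.
Group 9 minus oxidation state +2 gives a d⁷ configuration for Co²⁺.
Configuration: t₂g⁶ eg¹.
Orbital CFSE = 6(-0.4) + 1(0.6) = -1.8Δₒ = -1.8 × 22480 = -40464 cm⁻¹.
Relative to high-spin t₂g⁵ eg² (2 paired), the low-spin configuration has 1 additional pair, contributing +1 × 14980 = +14980 cm⁻¹.
Net CFSE = -40464 + 14980 = -25484 cm⁻¹.

-25484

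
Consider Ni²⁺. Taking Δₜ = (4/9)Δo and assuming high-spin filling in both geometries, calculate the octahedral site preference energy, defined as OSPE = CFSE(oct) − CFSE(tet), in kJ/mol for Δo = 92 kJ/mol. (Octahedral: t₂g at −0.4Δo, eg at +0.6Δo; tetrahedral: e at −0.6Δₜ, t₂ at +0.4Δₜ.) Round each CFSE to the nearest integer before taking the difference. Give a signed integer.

Ni²⁺: group 10, so d-count = 10 − 2 = 8.
Octahedral (high-spin): t₂g⁶ eg², CFSE = 6(−0.4) + 2(+0.6) = -1.2Δo = -1.2 × 92 = -110 kJ/mol.
In a tetrahedral site the filling is e⁴ t₂⁴: CFSE(tet) = -0.8Δₜ = -0.8 × (4/9)(92) = -33 kJ/mol.
OSPE = CFSE(oct) − CFSE(tet) = -110 − (-33) = -77 kJ/mol.

-77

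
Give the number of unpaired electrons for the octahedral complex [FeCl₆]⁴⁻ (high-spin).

Each Cl⁻ contributes -1; 6 × (-1) = -6. With overall charge -4, Fe is in the +2 oxidation state.
Group 8 minus oxidation state +2 gives a d⁶ configuration for Fe²⁺.
Configuration: t2g^4 e_g^2, giving 4 unpaired electrons.

4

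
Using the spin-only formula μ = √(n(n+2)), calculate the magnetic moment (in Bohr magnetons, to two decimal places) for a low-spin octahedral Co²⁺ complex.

1.73 Bohr magnetons

Co is in group 9, so Co²⁺ is d⁷ (9 − 2 = 7).
Configuration: t2g^6 e_g^1 → 1 unpaired electron.
μ(spin-only) = √[1(1+2)] = √3 ≈ 1.73 Bohr magnetons.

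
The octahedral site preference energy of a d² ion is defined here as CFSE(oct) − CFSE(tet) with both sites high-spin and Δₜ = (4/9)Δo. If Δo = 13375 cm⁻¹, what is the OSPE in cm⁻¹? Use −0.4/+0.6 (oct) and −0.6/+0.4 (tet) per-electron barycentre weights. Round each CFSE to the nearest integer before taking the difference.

-3567

Octahedral (high-spin): t₂g² eg⁰, CFSE = 2(−0.4) + 0(+0.6) = -0.8Δo = -0.8 × 13375 = -10700 cm⁻¹.
In a tetrahedral site the filling is e² t₂⁰: CFSE(tet) = -1.2Δₜ = -1.2 × (4/9)(13375) = -7133 cm⁻¹.
OSPE = -10700 − (-7133) = -3567 cm⁻¹.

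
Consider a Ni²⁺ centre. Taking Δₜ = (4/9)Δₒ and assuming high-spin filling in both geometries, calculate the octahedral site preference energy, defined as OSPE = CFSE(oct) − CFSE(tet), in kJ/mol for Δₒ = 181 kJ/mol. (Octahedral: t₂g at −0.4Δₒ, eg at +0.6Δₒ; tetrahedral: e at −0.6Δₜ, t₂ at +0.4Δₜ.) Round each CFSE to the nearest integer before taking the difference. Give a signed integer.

-153

Ni sits in group 10; removing 2 electrons leaves Ni²⁺ with 10 − 2 = 8 d electrons.
In an octahedral site d⁸ (HS) is t₂g⁶ eg², giving CFSE(oct) = -1.2Δₒ = -217 kJ/mol.
Tetrahedral e⁴ t₂⁴ gives -0.8Δₜ = -0.8 × (4/9) × 181 = -64 kJ/mol.
OSPE = -217 − (-64) = -153 kJ/mol.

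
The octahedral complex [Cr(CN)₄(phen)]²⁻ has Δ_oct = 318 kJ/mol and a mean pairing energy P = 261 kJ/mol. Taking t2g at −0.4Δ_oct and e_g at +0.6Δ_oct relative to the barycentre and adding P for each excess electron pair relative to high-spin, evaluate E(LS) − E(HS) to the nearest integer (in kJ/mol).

Ligand charges: 4×(-1) from CN⁻ and 1×(+0) from phen sum to -4; with overall charge -2, Cr is +2.
Cr²⁺: group 6, so d-count = 6 − 2 = 4.
High-spin d⁴ fills as t2g^3 e_g^1 with CFSE 3(−0.4) + 1(+0.6) = -0.6Δ_oct = -191 kJ/mol.
For low-spin the configuration is t2g^4 e_g^0: orbital energy -1.6 × 318 = -509 kJ/mol, and 1 additional pair relative to high-spin adds 261 kJ/mol, giving -248 kJ/mol.
Thus E(LS) − E(HS) = -57 kJ/mol.

-57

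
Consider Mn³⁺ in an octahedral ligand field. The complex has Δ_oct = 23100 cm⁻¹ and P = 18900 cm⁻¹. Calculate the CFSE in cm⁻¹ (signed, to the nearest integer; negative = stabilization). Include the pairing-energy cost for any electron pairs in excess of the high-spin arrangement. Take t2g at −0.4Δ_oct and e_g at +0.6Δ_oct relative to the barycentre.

-18060

Mn is in group 7, so Mn³⁺ is d⁴ (7 − 3 = 4).
Δ_oct > P, so pairing is preferred: the ground state is low-spin.
Filling d⁴ accordingly: t2g^4 e_g^0.
Orbital CFSE = -1.6Δ_oct = -1.6 × 23100 = -36960 cm⁻¹.
Excess pairs vs high-spin: 1 − 0 = 1; pairing cost = +18900 cm⁻¹.
Net CFSE = -36960 + 18900 = -18060 cm⁻¹.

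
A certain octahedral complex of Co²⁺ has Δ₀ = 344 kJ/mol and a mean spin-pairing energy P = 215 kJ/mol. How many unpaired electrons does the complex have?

Co sits in group 9; removing 2 electrons leaves Co²⁺ with 9 − 2 = 7 d electrons.
Since Δ₀ = 344 kJ/mol > P = 215 kJ/mol, the complex adopts the low-spin configuration.
Configuration: t₂g⁶ eg¹.
Unpaired electrons: 1.

1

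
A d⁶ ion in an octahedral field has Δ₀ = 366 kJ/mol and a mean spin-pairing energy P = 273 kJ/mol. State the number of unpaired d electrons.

0

Here Δ₀ > P (366 > 273), so the low-spin state is favoured.
Filling d⁶ accordingly: t₂g⁶ eg⁰.
Unpaired electrons: 0.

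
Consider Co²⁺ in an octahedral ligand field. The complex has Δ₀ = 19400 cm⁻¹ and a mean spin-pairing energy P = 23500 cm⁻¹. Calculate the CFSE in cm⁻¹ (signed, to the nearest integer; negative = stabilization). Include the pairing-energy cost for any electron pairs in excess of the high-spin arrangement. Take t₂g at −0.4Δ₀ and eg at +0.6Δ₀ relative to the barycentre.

Group 9 minus oxidation state +2 gives a d⁷ configuration for Co²⁺.
With Δ₀ < P the complex is high-spin.
Configuration: t₂g⁵ eg².
Orbital CFSE = -0.8Δ₀ = -0.8 × 19400 = -15520 cm⁻¹.
High-spin has no excess pairs, so no pairing correction applies.

-15520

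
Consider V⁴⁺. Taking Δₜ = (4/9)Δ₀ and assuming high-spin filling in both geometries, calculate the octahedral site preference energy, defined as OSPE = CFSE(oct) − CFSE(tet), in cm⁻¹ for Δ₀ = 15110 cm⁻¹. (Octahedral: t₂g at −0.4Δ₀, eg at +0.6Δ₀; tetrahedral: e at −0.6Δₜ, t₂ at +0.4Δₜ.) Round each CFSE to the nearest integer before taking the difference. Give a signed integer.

-2015

Group 5 minus oxidation state +4 gives a d¹ configuration for V⁴⁺.
Octahedral high-spin t₂g¹ eg⁰: CFSE = -0.4 × 15110 = -6044 cm⁻¹.
Tetrahedral: e¹ t₂⁰, CFSE = 1(−0.6) + 0(+0.4) = -0.6Δₜ = -0.6 × (4/9) × 15110 = -4029 cm⁻¹.
OSPE = -6044 − (-4029) = -2015 cm⁻¹.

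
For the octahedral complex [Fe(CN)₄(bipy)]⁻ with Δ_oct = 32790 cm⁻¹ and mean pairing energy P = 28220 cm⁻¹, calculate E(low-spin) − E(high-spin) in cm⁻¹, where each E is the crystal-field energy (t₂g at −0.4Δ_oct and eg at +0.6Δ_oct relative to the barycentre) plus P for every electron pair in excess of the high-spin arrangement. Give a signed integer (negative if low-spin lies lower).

-9140

Ligand charges: 4×(-1) from CN⁻ and 1×(+0) from bipy sum to -4; with overall charge -1, Fe is +3.
Fe sits in group 8; removing 3 electrons leaves Fe³⁺ with 8 − 3 = 5 d electrons.
In the high-spin limit (t₂g³ eg²) the orbital term is 0.0Δ_oct = 0 cm⁻¹, with no excess pairing.
Low-spin: t₂g⁵ eg⁰, orbital CFSE = -2.0Δ_oct = -65580 cm⁻¹; plus 2 excess pairs × P = +56440 cm⁻¹; total -9140 cm⁻¹.
The difference is -9140 − (0) = -9140 cm⁻¹, so low-spin lies lower.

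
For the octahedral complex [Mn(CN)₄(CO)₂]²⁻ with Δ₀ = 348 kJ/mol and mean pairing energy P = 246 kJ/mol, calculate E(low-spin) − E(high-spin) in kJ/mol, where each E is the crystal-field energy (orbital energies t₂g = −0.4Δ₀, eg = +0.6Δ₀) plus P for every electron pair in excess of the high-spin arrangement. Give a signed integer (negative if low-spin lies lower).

-204

Ligand charges: 4×(-1) from CN⁻ and 2×(+0) from CO sum to -4; with overall charge -2, Mn is +2.
Mn is in group 7, so Mn²⁺ is d⁵ (7 − 2 = 5).
High-spin d⁵ fills as t₂g³ eg² with CFSE 3(−0.4) + 2(+0.6) = 0.0Δ₀ = 0 kJ/mol.
Low-spin: t₂g⁵ eg⁰, orbital CFSE = -2.0Δ₀ = -696 kJ/mol; plus 2 excess pairs × P = +492 kJ/mol; total -204 kJ/mol.
The difference is -204 − (0) = -204 kJ/mol, so low-spin lies lower.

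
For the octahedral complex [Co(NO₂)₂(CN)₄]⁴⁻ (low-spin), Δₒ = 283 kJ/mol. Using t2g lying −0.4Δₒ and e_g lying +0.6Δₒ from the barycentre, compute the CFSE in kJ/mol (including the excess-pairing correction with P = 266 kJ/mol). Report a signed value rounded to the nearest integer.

-243

Ligand charges: 2×(-1) from NO₂⁻ and 4×(-1) from CN⁻ sum to -6; with overall charge -4, Co is +2.
Group 9 minus oxidation state +2 gives a d⁷ configuration for Co²⁺.
Configuration: t2g^6 e_g^1.
Orbital CFSE = 6(-0.4) + 1(0.6) = -1.8Δₒ = -1.8 × 283 = -509 kJ/mol.
Relative to high-spin t2g^5 e_g^2 (2 paired), the low-spin configuration has 1 additional pair, contributing +1 × 266 = +266 kJ/mol.
Overall CFSE = -509 + 266 = -243 kJ/mol.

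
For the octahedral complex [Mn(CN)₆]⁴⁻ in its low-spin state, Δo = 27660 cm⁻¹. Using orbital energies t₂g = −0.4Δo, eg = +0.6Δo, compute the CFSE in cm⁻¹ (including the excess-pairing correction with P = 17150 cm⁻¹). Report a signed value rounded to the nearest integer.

-21020

Each CN⁻ contributes -1; 6 × (-1) = -6. With overall charge -4, Mn is in the +2 oxidation state.
Group 7 minus oxidation state +2 gives a d⁵ configuration for Mn²⁺.
The d⁵ electrons fill as t₂g⁵ eg⁰.
Orbital CFSE = 5(-0.4) + 0(0.6) = -2.0Δo = -2.0 × 27660 = -55320 cm⁻¹.
High-spin d⁵ would be t₂g³ eg² with 0 pairs; low-spin has 2, so 2 excess pairs cost +2P = +34300 cm⁻¹.
Net CFSE = -55320 + 34300 = -21020 cm⁻¹.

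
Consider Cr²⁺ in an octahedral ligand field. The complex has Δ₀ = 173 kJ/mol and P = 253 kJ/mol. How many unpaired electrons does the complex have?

Cr sits in group 6; removing 2 electrons leaves Cr²⁺ with 6 − 2 = 4 d electrons.
Since Δ₀ = 173 kJ/mol < P = 253 kJ/mol, the complex adopts the high-spin configuration.
Filling d⁴ accordingly: t₂g³ eg¹.
Unpaired electrons: 4.

4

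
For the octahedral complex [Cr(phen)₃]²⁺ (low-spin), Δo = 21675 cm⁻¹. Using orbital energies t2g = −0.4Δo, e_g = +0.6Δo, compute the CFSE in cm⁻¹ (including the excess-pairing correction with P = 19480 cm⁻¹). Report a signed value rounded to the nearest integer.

-15200

phen is neutral, so the +2 overall charge sits on Cr: oxidation state +2.
Group 6 minus oxidation state +2 gives a d⁴ configuration for Cr²⁺.
The d⁴ electrons fill as t2g^4 e_g^0.
CFSE(orbital) = 4×(-0.4Δo) + 0×(0.6Δo) = -1.6Δo; with Δo = 21675 cm⁻¹ that is -34680 cm⁻¹.
Relative to high-spin t2g^3 e_g^1 (0 paired), the low-spin configuration has 1 additional pair, contributing +1 × 19480 = +19480 cm⁻¹.
Overall CFSE = -34680 + 19480 = -15200 cm⁻¹.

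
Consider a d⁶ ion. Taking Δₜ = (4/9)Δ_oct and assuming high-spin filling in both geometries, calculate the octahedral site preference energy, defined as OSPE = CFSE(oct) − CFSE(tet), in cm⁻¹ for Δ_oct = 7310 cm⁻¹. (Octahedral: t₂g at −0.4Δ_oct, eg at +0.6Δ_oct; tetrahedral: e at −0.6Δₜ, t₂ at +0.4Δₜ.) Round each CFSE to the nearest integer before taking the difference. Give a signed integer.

Octahedral high-spin t₂g⁴ eg²: CFSE = -0.4 × 7310 = -2924 cm⁻¹.
Tetrahedral: e³ t₂³, CFSE = 3(−0.6) + 3(+0.4) = -0.6Δₜ = -0.6 × (4/9) × 7310 = -1949 cm⁻¹.
OSPE = CFSE(oct) − CFSE(tet) = -2924 − (-1949) = -975 cm⁻¹.

-975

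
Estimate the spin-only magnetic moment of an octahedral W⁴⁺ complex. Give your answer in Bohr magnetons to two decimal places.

2.83 Bohr magnetons

W sits in group 6; removing 4 electrons leaves W⁴⁺ with 6 − 4 = 2 d electrons.
For octahedral d² the high- and low-spin configurations coincide.
Configuration: t₂g² eg⁰ → 2 unpaired electrons.
μ(spin-only) = √[2(2+2)] = √8 ≈ 2.83 Bohr magnetons.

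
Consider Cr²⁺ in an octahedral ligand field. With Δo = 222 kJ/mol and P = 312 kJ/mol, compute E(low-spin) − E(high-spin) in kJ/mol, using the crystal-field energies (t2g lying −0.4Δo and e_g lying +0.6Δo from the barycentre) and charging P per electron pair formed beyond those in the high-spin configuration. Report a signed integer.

90

Cr sits in group 6; removing 2 electrons leaves Cr²⁺ with 6 − 2 = 4 d electrons.
High-spin d⁴ fills as t2g^3 e_g^1 with CFSE 3(−0.4) + 1(+0.6) = -0.6Δo = -133 kJ/mol.
Low-spin t2g^4 e_g^0 gives -1.6Δo = -355 kJ/mol, but forming 1 extra pair costs 1P = 312 kJ/mol, so E(LS) = -355 + 312 = -43 kJ/mol.
The difference is -43 − (-133) = 90 kJ/mol, so high-spin lies lower.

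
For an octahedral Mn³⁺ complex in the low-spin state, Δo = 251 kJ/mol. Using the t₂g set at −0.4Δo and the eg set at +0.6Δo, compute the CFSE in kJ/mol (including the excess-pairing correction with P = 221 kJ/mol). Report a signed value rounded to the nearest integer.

Mn sits in group 7; removing 3 electrons leaves Mn³⁺ with 7 − 3 = 4 d electrons.
Electron filling gives t₂g⁴ eg⁰.
The orbital stabilization is -1.6Δo = -1.6 × 251 = -402 kJ/mol.
Pairing penalty: 1 pair vs 0 in the high-spin reference → 1 extra × P = 221 kJ/mol.
Overall CFSE = -402 + 221 = -181 kJ/mol.

-181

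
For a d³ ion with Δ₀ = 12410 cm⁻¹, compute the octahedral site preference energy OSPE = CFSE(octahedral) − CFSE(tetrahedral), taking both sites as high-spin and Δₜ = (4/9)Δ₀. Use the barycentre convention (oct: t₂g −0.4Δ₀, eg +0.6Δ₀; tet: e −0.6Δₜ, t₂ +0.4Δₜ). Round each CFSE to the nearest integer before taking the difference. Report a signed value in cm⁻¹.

-10480

Octahedral (high-spin): t₂g³ eg⁰, CFSE = 3(−0.4) + 0(+0.6) = -1.2Δ₀ = -1.2 × 12410 = -14892 cm⁻¹.
In a tetrahedral site the filling is e² t₂¹: CFSE(tet) = -0.8Δₜ = -0.8 × (4/9)(12410) = -4412 cm⁻¹.
Subtracting, OSPE = -14892 − (-4412) = -10480 cm⁻¹.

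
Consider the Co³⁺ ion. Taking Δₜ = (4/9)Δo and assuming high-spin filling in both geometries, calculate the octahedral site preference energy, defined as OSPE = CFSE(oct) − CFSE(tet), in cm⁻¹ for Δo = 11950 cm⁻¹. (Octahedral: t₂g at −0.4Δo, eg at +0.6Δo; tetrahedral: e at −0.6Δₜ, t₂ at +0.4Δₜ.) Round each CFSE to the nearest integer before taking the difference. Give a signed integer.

-1593

Co³⁺: group 9, so d-count = 9 − 3 = 6.
In an octahedral site d⁶ (HS) is t₂g⁴ eg², giving CFSE(oct) = -0.4Δo = -4780 cm⁻¹.
Tetrahedral e³ t₂³ gives -0.6Δₜ = -0.6 × (4/9) × 11950 = -3187 cm⁻¹.
OSPE = -4780 − (-3187) = -1593 cm⁻¹.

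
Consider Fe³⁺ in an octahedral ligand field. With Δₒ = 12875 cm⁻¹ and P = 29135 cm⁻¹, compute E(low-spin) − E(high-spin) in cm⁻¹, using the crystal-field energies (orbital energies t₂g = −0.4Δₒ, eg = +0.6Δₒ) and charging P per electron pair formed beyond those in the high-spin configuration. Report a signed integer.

32520

Group 8 minus oxidation state +3 gives a d⁵ configuration for Fe³⁺.
High-spin: t₂g³ eg², CFSE = 0.0Δₒ = 0 cm⁻¹.
Low-spin: t₂g⁵ eg⁰, orbital CFSE = -2.0Δₒ = -25750 cm⁻¹; plus 2 excess pairs × P = +58270 cm⁻¹; total 32520 cm⁻¹.
The difference is 32520 − (0) = 32520 cm⁻¹, so high-spin lies lower.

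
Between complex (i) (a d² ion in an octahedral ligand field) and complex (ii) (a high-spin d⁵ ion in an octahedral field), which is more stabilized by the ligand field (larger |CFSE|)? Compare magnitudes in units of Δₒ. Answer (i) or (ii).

(i): For octahedral d² the high- and low-spin configurations coincide; t₂g² eg⁰, CFSE = -0.8Δₒ.
(ii): t₂g³ eg², CFSE = 0.0Δₒ.
So (i) has the larger |CFSE|.

(i)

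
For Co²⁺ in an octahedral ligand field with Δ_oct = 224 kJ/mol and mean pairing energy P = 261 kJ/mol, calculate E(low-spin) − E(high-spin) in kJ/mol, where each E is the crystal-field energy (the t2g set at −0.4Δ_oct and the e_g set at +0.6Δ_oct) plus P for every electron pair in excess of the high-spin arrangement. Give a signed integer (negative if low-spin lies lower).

Co sits in group 9; removing 2 electrons leaves Co²⁺ with 9 − 2 = 7 d electrons.
High-spin: t2g^5 e_g^2, CFSE = -0.8Δ_oct = -179 kJ/mol.
Low-spin: t2g^6 e_g^1, orbital CFSE = -1.8Δ_oct = -403 kJ/mol; plus 1 excess pair × P = +261 kJ/mol; total -142 kJ/mol.
Thus E(LS) − E(HS) = 37 kJ/mol.

37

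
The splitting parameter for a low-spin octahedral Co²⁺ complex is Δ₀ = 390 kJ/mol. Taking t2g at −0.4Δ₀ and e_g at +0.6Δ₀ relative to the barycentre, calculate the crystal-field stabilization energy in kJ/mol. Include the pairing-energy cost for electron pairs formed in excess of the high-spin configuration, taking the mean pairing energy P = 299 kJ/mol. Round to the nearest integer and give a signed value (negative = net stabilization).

Co²⁺: group 9, so d-count = 9 − 2 = 7.
Electron filling gives t2g^6 e_g^1.
CFSE(orbital) = 6×(-0.4Δ₀) + 1×(0.6Δ₀) = -1.8Δ₀; with Δ₀ = 390 kJ/mol that is -702 kJ/mol.
Pairing penalty: 3 pairs vs 2 in the high-spin reference → 1 extra × P = 299 kJ/mol.
Net CFSE = -702 + 299 = -403 kJ/mol.

-403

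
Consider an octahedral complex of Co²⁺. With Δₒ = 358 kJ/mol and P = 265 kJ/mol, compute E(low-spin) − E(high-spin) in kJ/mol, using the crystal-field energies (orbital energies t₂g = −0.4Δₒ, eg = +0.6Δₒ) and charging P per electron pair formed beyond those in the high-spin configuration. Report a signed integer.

-93

Group 9 minus oxidation state +2 gives a d⁷ configuration for Co²⁺.
High-spin: t₂g⁵ eg², CFSE = -0.8Δₒ = -286 kJ/mol.
Low-spin: t₂g⁶ eg¹, orbital CFSE = -1.8Δₒ = -644 kJ/mol; plus 1 excess pair × P = +265 kJ/mol; total -379 kJ/mol.
Thus E(LS) − E(HS) = -93 kJ/mol.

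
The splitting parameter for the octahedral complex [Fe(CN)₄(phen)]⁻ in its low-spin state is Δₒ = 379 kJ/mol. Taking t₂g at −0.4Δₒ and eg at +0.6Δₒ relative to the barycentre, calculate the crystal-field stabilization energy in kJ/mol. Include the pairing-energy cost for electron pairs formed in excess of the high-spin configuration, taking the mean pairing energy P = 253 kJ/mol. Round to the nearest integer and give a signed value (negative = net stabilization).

Ligand charges: 4×(-1) from CN⁻ and 1×(+0) from phen sum to -4; with overall charge -1, Fe is +3.
Fe is in group 8, so Fe³⁺ is d⁵ (8 − 3 = 5).
Configuration: t₂g⁵ eg⁰.
CFSE(orbital) = 5×(-0.4Δₒ) + 0×(0.6Δₒ) = -2.0Δₒ; with Δₒ = 379 kJ/mol that is -758 kJ/mol.
Pairing penalty: 2 pairs vs 0 in the high-spin reference → 2 extra × P = 506 kJ/mol.
Net CFSE = -758 + 506 = -252 kJ/mol.

-252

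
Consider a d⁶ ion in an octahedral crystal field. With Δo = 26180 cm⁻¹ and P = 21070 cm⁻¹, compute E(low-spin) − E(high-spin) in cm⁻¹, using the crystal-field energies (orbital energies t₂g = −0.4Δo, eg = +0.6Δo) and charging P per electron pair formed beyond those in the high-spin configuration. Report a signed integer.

-10220

High-spin: t₂g⁴ eg², CFSE = -0.4Δo = -10472 cm⁻¹.
For low-spin the configuration is t₂g⁶ eg⁰: orbital energy -2.4 × 26180 = -62832 cm⁻¹, and 2 additional pairs relative to high-spin add 42140 cm⁻¹, giving -20692 cm⁻¹.
Thus E(LS) − E(HS) = -10220 cm⁻¹.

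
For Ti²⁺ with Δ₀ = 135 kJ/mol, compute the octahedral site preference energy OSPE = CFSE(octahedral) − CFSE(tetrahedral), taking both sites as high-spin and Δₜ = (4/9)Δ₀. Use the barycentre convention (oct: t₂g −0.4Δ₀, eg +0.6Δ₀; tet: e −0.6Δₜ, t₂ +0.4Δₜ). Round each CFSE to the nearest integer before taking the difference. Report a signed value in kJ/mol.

Ti is in group 4, so Ti²⁺ is d² (4 − 2 = 2).
Octahedral (high-spin): t2g^2 e_g^0, CFSE = 2(−0.4) + 0(+0.6) = -0.8Δ₀ = -0.8 × 135 = -108 kJ/mol.
Tetrahedral: e^2 t2^0, CFSE = 2(−0.6) + 0(+0.4) = -1.2Δₜ = -1.2 × (4/9) × 135 = -72 kJ/mol.
Subtracting, OSPE = -108 − (-72) = -36 kJ/mol.

-36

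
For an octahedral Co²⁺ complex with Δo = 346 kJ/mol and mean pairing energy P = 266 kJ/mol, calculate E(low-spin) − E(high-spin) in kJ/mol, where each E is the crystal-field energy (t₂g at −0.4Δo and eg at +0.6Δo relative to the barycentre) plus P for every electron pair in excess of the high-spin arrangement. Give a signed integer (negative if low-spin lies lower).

Co²⁺: group 9, so d-count = 9 − 2 = 7.
High-spin: t₂g⁵ eg², CFSE = -0.8Δo = -277 kJ/mol.
For low-spin the configuration is t₂g⁶ eg¹: orbital energy -1.8 × 346 = -623 kJ/mol, and 1 additional pair relative to high-spin adds 266 kJ/mol, giving -357 kJ/mol.
E(LS) − E(HS) = -357 − (-277) = -80 kJ/mol.

-80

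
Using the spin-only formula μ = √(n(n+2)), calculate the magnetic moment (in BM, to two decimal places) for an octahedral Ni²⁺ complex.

Group 10 minus oxidation state +2 gives a d⁸ configuration for Ni²⁺.
For octahedral d⁸ the high- and low-spin configurations coincide.
Configuration: t2g^6 e_g^2 → 2 unpaired electrons.
μ(spin-only) = √[2(2+2)] = √8 ≈ 2.83 BM.

2.83 BM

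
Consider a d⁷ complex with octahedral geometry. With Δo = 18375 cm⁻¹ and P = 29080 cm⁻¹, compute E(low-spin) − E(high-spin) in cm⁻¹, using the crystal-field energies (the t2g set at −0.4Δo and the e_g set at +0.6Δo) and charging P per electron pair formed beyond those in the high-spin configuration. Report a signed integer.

10705

In the high-spin limit (t2g^5 e_g^2) the orbital term is -0.8Δo = -14700 cm⁻¹, with no excess pairing.
Low-spin: t2g^6 e_g^1, orbital CFSE = -1.8Δo = -33075 cm⁻¹; plus 1 excess pair × P = +29080 cm⁻¹; total -3995 cm⁻¹.
The difference is -3995 − (-14700) = 10705 cm⁻¹, so high-spin lies lower.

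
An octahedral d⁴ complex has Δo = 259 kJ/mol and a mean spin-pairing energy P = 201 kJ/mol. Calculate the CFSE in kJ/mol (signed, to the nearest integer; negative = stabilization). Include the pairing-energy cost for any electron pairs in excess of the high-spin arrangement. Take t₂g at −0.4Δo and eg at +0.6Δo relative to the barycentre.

Since Δo = 259 kJ/mol > P = 201 kJ/mol, the complex adopts the low-spin configuration.
Configuration: t₂g⁴ eg⁰.
Orbital CFSE = -1.6Δo = -1.6 × 259 = -414 kJ/mol.
Excess pairs vs high-spin: 1 − 0 = 1; pairing cost = +201 kJ/mol.
Net CFSE = -414 + 201 = -213 kJ/mol.

-213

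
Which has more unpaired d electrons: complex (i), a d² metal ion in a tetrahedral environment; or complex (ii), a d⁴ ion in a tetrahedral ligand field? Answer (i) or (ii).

(i): Tetrahedral splitting is small, so the complex is high-spin; e² t₂⁰ → 2 unpaired.
(ii): Tetrahedral fields are weak (Δₜ ≈ 4/9 Δₒ), so electrons fill high-spin; e^2 t2^2 → 4 unpaired.
So (ii) has more unpaired electrons.

(ii)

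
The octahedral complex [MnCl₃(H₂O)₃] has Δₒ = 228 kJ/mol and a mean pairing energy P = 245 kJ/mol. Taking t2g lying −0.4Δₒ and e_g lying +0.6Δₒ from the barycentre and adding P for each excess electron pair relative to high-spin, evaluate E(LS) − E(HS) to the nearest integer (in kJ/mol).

Ligand charges: 3×(-1) from Cl⁻ and 3×(+0) from H₂O sum to -3; with overall charge +0, Mn is +3.
Mn³⁺: group 7, so d-count = 7 − 3 = 4.
High-spin: t2g^3 e_g^1, CFSE = -0.6Δₒ = -137 kJ/mol.
Low-spin: t2g^4 e_g^0, orbital CFSE = -1.6Δₒ = -365 kJ/mol; plus 1 excess pair × P = +245 kJ/mol; total -120 kJ/mol.
E(LS) − E(HS) = -120 − (-137) = 17 kJ/mol.

17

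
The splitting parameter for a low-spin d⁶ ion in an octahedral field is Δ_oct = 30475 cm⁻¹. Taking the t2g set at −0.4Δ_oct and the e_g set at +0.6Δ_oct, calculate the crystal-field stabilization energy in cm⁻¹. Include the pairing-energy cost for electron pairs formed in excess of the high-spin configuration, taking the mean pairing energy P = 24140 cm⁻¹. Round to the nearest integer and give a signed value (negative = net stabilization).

The d⁶ electrons fill as t2g^6 e_g^0.
The orbital stabilization is -2.4Δ_oct = -2.4 × 30475 = -73140 cm⁻¹.
Relative to high-spin t2g^4 e_g^2 (1 paired), the low-spin configuration has 2 additional pairs, contributing +2 × 24140 = +48280 cm⁻¹.
Overall CFSE = -73140 + 48280 = -24860 cm⁻¹.

-24860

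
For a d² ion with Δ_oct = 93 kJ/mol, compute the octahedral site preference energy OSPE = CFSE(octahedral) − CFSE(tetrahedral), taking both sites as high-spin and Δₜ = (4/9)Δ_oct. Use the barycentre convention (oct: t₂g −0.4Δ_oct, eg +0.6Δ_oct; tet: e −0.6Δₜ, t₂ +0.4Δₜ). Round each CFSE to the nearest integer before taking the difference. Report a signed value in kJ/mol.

-24

Octahedral (high-spin): t2g^2 e_g^0, CFSE = 2(−0.4) + 0(+0.6) = -0.8Δ_oct = -0.8 × 93 = -74 kJ/mol.
In a tetrahedral site the filling is e^2 t2^0: CFSE(tet) = -1.2Δₜ = -1.2 × (4/9)(93) = -50 kJ/mol.
OSPE = CFSE(oct) − CFSE(tet) = -74 − (-50) = -24 kJ/mol.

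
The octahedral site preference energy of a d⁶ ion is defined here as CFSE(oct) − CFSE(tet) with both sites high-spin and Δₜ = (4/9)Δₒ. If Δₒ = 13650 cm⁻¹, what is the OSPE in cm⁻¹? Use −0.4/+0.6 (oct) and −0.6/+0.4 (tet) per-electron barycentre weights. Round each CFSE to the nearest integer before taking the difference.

-1820

Octahedral (high-spin): t₂g⁴ eg², CFSE = 4(−0.4) + 2(+0.6) = -0.4Δₒ = -0.4 × 13650 = -5460 cm⁻¹.
Tetrahedral: e³ t₂³, CFSE = 3(−0.6) + 3(+0.4) = -0.6Δₜ = -0.6 × (4/9) × 13650 = -3640 cm⁻¹.
Subtracting, OSPE = -5460 − (-3640) = -1820 cm⁻¹.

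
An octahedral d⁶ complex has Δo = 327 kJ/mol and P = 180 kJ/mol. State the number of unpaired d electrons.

0

Δo > P, so pairing is preferred: the ground state is low-spin.
That gives t2g^6 e_g^0.
Unpaired electrons: 0.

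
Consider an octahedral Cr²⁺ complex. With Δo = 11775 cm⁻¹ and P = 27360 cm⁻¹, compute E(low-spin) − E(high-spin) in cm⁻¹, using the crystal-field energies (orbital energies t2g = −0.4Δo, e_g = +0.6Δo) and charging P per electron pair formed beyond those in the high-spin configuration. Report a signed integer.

15585

Group 6 minus oxidation state +2 gives a d⁴ configuration for Cr²⁺.
In the high-spin limit (t2g^3 e_g^1) the orbital term is -0.6Δo = -7065 cm⁻¹, with no excess pairing.
Low-spin t2g^4 e_g^0 gives -1.6Δo = -18840 cm⁻¹, but forming 1 extra pair costs 1P = 27360 cm⁻¹, so E(LS) = -18840 + 27360 = 8520 cm⁻¹.
Thus E(LS) − E(HS) = 15585 cm⁻¹.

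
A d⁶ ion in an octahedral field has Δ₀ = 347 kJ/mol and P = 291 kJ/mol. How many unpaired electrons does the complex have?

0

Here Δ₀ > P (347 > 291), so the low-spin state is favoured.
That gives t₂g⁶ eg⁰.
Unpaired electrons: 0.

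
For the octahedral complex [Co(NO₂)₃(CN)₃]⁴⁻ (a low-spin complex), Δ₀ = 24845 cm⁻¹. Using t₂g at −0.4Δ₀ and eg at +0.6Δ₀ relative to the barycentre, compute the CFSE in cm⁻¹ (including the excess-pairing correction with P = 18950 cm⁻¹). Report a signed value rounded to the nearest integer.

-25771

Ligand charges: 3×(-1) from NO₂⁻ and 3×(-1) from CN⁻ sum to -6; with overall charge -4, Co is +2.
Group 9 minus oxidation state +2 gives a d⁷ configuration for Co²⁺.
The d⁷ electrons fill as t₂g⁶ eg¹.
CFSE(orbital) = 6×(-0.4Δ₀) + 1×(0.6Δ₀) = -1.8Δ₀; with Δ₀ = 24845 cm⁻¹ that is -44721 cm⁻¹.
High-spin d⁷ would be t₂g⁵ eg² with 2 pairs; low-spin has 3, so 1 excess pair costs +1P = +18950 cm⁻¹.
Combining: -44721 + 18950 = -25771 cm⁻¹.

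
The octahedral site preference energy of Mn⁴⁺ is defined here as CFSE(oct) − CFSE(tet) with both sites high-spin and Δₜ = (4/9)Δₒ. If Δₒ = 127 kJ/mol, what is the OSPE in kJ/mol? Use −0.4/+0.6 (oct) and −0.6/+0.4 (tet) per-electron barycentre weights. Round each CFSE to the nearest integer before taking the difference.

Mn⁴⁺: group 7, so d-count = 7 − 4 = 3.
Octahedral (high-spin): t₂g³ eg⁰, CFSE = 3(−0.4) + 0(+0.6) = -1.2Δₒ = -1.2 × 127 = -152 kJ/mol.
Tetrahedral e² t₂¹ gives -0.8Δₜ = -0.8 × (4/9) × 127 = -45 kJ/mol.
Subtracting, OSPE = -152 − (-45) = -107 kJ/mol.

-107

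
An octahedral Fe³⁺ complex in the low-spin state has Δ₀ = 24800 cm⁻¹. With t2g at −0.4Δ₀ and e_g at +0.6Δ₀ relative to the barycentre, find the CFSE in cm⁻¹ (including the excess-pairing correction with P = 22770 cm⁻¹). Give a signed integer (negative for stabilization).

-4060

Fe sits in group 8; removing 3 electrons leaves Fe³⁺ with 8 − 3 = 5 d electrons.
Configuration: t2g^5 e_g^0.
Orbital CFSE = 5(-0.4) + 0(0.6) = -2.0Δ₀ = -2.0 × 24800 = -49600 cm⁻¹.
High-spin d⁵ would be t2g^3 e_g^2 with 0 pairs; low-spin has 2, so 2 excess pairs cost +2P = +45540 cm⁻¹.
Combining: -49600 + 45540 = -4060 cm⁻¹.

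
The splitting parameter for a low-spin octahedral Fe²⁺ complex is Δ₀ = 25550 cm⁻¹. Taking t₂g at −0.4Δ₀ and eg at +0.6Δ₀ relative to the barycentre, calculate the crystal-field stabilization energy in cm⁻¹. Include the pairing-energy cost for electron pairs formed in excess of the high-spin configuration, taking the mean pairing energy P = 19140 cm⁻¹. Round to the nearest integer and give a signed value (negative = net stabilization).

-23040

Group 8 minus oxidation state +2 gives a d⁶ configuration for Fe²⁺.
Configuration: t₂g⁶ eg⁰.
CFSE(orbital) = 6×(-0.4Δ₀) + 0×(0.6Δ₀) = -2.4Δ₀; with Δ₀ = 25550 cm⁻¹ that is -61320 cm⁻¹.
Relative to high-spin t₂g⁴ eg² (1 paired), the low-spin configuration has 2 additional pairs, contributing +2 × 19140 = +38280 cm⁻¹.
Combining: -61320 + 38280 = -23040 cm⁻¹.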